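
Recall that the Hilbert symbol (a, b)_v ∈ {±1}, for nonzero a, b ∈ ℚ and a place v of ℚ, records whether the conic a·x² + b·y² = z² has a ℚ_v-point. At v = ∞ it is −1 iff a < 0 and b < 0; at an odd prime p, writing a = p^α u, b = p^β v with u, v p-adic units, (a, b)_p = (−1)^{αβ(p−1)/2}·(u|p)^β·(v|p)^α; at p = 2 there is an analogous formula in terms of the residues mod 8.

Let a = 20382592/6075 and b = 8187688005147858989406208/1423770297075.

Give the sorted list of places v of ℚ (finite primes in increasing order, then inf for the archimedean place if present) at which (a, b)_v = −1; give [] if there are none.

(a, b) ≡ (3306, 5394) mod (ℚ^×)²; places V = {2, 3, 5, 7, 17, 19, 29, 31, 41, ∞}.
(a,b)_29: α=1, u≡21; β=3, v≡11 (mod 29); (21|29)=-1, (11|29)=-1; sign (−1)^0·-1^3·-1^1 = +1.
(a,b)_19: α=1, u≡2; β=4, v≡5 (mod 19); (2|19)=-1, (5|19)=+1; sign (−1)^0·-1^4·+1^1 = +1.
(a,b)_3: α=-5, u≡1; β=-19, v≡1 (mod 3); (1|3)=+1, (1|3)=+1; sign (−1)^1·+1^-19·+1^-5 = -1.
(a,b)_∞: sgn(3306)=+, sgn(5394)=+, so +1.
(a,b)_31: α=0, u≡1; β=1, v≡14 (mod 31); (1|31)=+1, (14|31)=+1; sign (−1)^0·+1^1·+1^0 = +1.
(a,b)_7: α=0, u≡1; β=-2, v≡2 (mod 7); (1|7)=+1, (2|7)=+1; sign (−1)^0·+1^-2·+1^0 = +1.
(a,b)_5: α=-2, u≡4; β=-2, v≡1 (mod 5); (4|5)=+1, (1|5)=+1; sign (−1)^0·+1^-2·+1^-2 = +1.
(a,b)_2: α=7, β=11; u≡5, v≡1 (mod 8); ε(u)ε(v)=0·0, αω(v)=7·0, βω(u)=11·1; sum ≡ 1  ⇒  -1.
(a,b)_41: α=0, u≡14; β=2, v≡36 (mod 41); (14|41)=-1, (36|41)=+1; sign (−1)^0·-1^2·+1^0 = +1.
(a,b)_17: α=2, u≡2; β=6, v≡5 (mod 17); (2|17)=+1, (5|17)=-1; sign (−1)^0·+1^6·-1^2 = +1.
|Ram(3306, 5394)| = 2, even; anisotropic at {2, 3}.

[2, 3]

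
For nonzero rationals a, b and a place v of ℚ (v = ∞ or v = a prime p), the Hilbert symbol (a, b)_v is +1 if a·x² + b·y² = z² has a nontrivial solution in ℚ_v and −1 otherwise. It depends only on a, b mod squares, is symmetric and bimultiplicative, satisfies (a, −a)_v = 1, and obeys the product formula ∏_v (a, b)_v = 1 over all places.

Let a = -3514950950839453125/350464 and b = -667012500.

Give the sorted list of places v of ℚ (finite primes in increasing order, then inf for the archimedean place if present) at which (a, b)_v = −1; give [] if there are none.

Mod squares: a ≡ -4389, b ≡ -5. Check v ∈ {∞, 2, 3, 5, 7, 11, 13, 19, 37, 43}.
v=43: a=43^2·(≡40), b=43^0·(≡17) mod 43; (40|43)=+1, (17|43)=+1; (−1)^{2·0·21}·(+1)^0·(+1)^2 = +1.
v=11: a=11^1·(≡6), b=11^2·(≡7) mod 11; (6|11)=-1, (7|11)=-1; (−1)^{1·2·5}·(-1)^2·(-1)^1 = -1.
v=5: a=5^8·(≡4), b=5^5·(≡1) mod 5; (4|5)=+1, (1|5)=+1; (−1)^{8·5·2}·(+1)^5·(+1)^8 = +1.
v=7: a=7^1·(≡5), b=7^2·(≡1) mod 7; (5|7)=-1, (1|7)=+1; (−1)^{1·2·3}·(-1)^2·(+1)^1 = +1.
v=3: a=3^9·(≡1), b=3^2·(≡1) mod 3; (1|3)=+1, (1|3)=+1; (−1)^{9·2·1}·(+1)^2·(+1)^9 = +1.
v=19: a=19^1·(≡1), b=19^0·(≡18) mod 19; (1|19)=+1, (18|19)=-1; (−1)^{1·0·9}·(+1)^0·(-1)^1 = -1.
v=37: a=37^-2·(≡20), b=37^0·(≡5) mod 37; (20|37)=-1, (5|37)=-1; (−1)^{-2·0·18}·(-1)^0·(-1)^-2 = +1.
v=2: v_2(a)=-8, v_2(b)=2; units ≡ 3, 3 (mod 8); ε·ε+αω+βω = 1·1+-8·1+2·1 ≡ 1  ⇒  (a,b)_2 = -1.
v=∞: -4389 < 0 and -5 < 0  ⇒  (a,b)_∞ = -1.
v=13: a=13^2·(≡7), b=13^0·(≡2) mod 13; (7|13)=-1, (2|13)=-1; (−1)^{2·0·6}·(-1)^0·(-1)^2 = +1.
(-4389, -5 / ℚ) ramifies at {2, 11, 19, ∞}: a division algebra.

[2, 11, 19, inf]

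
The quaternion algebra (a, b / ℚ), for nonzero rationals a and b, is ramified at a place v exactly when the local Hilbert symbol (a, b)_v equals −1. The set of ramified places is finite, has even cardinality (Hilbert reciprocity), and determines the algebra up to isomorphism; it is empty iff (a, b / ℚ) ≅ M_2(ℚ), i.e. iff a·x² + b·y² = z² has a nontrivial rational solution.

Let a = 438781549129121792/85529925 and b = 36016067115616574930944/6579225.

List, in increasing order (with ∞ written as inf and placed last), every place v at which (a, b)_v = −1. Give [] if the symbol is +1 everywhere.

Mod squares: a ≡ 221, b ≡ 1395394. Check v ∈ {∞, 2, 3, 5, 7, 11, 13, 17, 19, 23, 41}.
v=13: a=13^-1·(≡3), b=13^1·(≡1) mod 13; (3|13)=+1, (1|13)=+1; (−1)^{-1·1·6}·(+1)^1·(+1)^-1 = +1.
v=19: a=19^-2·(≡15), b=19^-2·(≡10) mod 19; (15|19)=-1, (10|19)=-1; (−1)^{-2·-2·9}·(-1)^-2·(-1)^-2 = +1.
v=2: v_2(a)=14, v_2(b)=15; units ≡ 5, 1 (mod 8); ε·ε+αω+βω = 0·0+14·0+15·1 ≡ 1  ⇒  (a,b)_2 = -1.
v=3: a=3^-6·(≡2), b=3^-6·(≡1) mod 3; (2|3)=-1, (1|3)=+1; (−1)^{-6·-6·1}·(-1)^-6·(+1)^-6 = +1.
v=5: a=5^-2·(≡1), b=5^-2·(≡1) mod 5; (1|5)=+1, (1|5)=+1; (−1)^{-2·-2·2}·(+1)^-2·(+1)^-2 = +1.
v=∞: 221 > 0 and 1395394 > 0  ⇒  (a,b)_∞ = +1.
v=11: a=11^6·(≡9), b=11^7·(≡6) mod 11; (9|11)=+1, (6|11)=-1; (−1)^{6·7·5}·(+1)^7·(-1)^6 = +1.
v=17: a=17^1·(≡9), b=17^1·(≡5) mod 17; (9|17)=+1, (5|17)=-1; (−1)^{1·1·8}·(+1)^1·(-1)^1 = -1.
v=41: a=41^2·(≡16), b=41^3·(≡20) mod 41; (16|41)=+1, (20|41)=+1; (−1)^{2·3·20}·(+1)^3·(+1)^2 = +1.
v=7: a=7^0·(≡4), b=7^1·(≡3) mod 7; (4|7)=+1, (3|7)=-1; (−1)^{0·1·3}·(+1)^1·(-1)^0 = +1.
v=23: a=23^2·(≡19), b=23^2·(≡7) mod 23; (19|23)=-1, (7|23)=-1; (−1)^{2·2·11}·(-1)^2·(-1)^2 = +1.
(221, 1395394 / ℚ) ramifies at {2, 17}: a division algebra.

[2, 17]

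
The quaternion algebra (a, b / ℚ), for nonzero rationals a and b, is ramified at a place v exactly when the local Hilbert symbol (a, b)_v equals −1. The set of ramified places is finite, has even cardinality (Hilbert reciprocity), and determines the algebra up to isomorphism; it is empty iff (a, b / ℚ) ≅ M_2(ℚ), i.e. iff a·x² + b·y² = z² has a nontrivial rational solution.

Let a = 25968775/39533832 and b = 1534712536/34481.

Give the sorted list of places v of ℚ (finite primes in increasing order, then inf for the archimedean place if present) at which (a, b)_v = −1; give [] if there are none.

Mod squares: a ≡ 42398, b ≡ 1110854. Check v ∈ {∞, 2, 3, 5, 7, 13, 17, 19, 23, 29, 31, 41, 43}.
v=2: v_2(a)=-3, v_2(b)=3; units ≡ 7, 3 (mod 8); ε·ε+αω+βω = 1·1+-3·1+3·0 ≡ 0  ⇒  (a,b)_2 = +1.
v=31: a=31^0·(≡6), b=31^1·(≡15) mod 31; (6|31)=-1, (15|31)=-1; (−1)^{0·1·15}·(-1)^1·(-1)^0 = -1.
v=23: a=23^0·(≡16), b=23^1·(≡11) mod 23; (16|23)=+1, (11|23)=-1; (−1)^{0·1·11}·(+1)^1·(-1)^0 = +1.
v=41: a=41^0·(≡32), b=41^-1·(≡6) mod 41; (32|41)=+1, (6|41)=-1; (−1)^{0·-1·20}·(+1)^-1·(-1)^0 = +1.
v=13: a=13^-2·(≡11), b=13^0·(≡9) mod 13; (11|13)=-1, (9|13)=+1; (−1)^{-2·0·6}·(-1)^0·(+1)^-2 = +1.
v=43: a=43^1·(≡4), b=43^0·(≡24) mod 43; (4|43)=+1, (24|43)=+1; (−1)^{1·0·21}·(+1)^0·(+1)^1 = +1.
v=19: a=19^-2·(≡16), b=19^1·(≡13) mod 19; (16|19)=+1, (13|19)=-1; (−1)^{-2·1·9}·(+1)^1·(-1)^-2 = +1.
v=17: a=17^1·(≡12), b=17^2·(≡3) mod 17; (12|17)=-1, (3|17)=-1; (−1)^{1·2·8}·(-1)^2·(-1)^1 = -1.
v=29: a=29^1·(≡11), b=29^-2·(≡24) mod 29; (11|29)=-1, (24|29)=+1; (−1)^{1·-2·14}·(-1)^-2·(+1)^1 = +1.
v=7: a=7^2·(≡6), b=7^2·(≡3) mod 7; (6|7)=-1, (3|7)=-1; (−1)^{2·2·3}·(-1)^2·(-1)^2 = +1.
v=∞: 42398 > 0 and 1110854 > 0  ⇒  (a,b)_∞ = +1.
v=3: a=3^-4·(≡2), b=3^0·(≡2) mod 3; (2|3)=-1, (2|3)=-1; (−1)^{-4·0·1}·(-1)^0·(-1)^-4 = +1.
v=5: a=5^2·(≡3), b=5^0·(≡1) mod 5; (3|5)=-1, (1|5)=+1; (−1)^{2·0·2}·(-1)^0·(+1)^2 = +1.
(42398, 1110854 / ℚ) ramifies at {17, 31}: a division algebra.

[17, 31]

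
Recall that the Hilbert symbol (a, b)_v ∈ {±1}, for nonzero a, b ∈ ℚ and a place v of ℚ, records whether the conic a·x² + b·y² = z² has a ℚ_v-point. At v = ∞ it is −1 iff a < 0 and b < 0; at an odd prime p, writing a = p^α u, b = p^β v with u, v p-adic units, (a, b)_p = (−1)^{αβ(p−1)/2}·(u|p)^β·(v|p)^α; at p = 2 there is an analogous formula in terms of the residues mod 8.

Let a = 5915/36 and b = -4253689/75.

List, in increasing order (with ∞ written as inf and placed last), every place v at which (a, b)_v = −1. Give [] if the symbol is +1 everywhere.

Mod squares: a ≡ 35, b ≡ -24123. Check v ∈ {∞, 2, 3, 5, 7, 11, 13, 17, 23, 43}.
v=2: v_2(a)=-2, v_2(b)=0; units ≡ 3, 5 (mod 8); ε·ε+αω+βω = 1·0+-2·1+0·1 ≡ 0  ⇒  (a,b)_2 = +1.
v=17: a=17^0·(≡8), b=17^1·(≡13) mod 17; (8|17)=+1, (13|17)=+1; (−1)^{0·1·8}·(+1)^1·(+1)^0 = +1.
v=43: a=43^0·(≡15), b=43^1·(≡6) mod 43; (15|43)=+1, (6|43)=+1; (−1)^{0·1·21}·(+1)^1·(+1)^0 = +1.
v=23: a=23^0·(≡18), b=23^2·(≡13) mod 23; (18|23)=+1, (13|23)=+1; (−1)^{0·2·11}·(+1)^2·(+1)^0 = +1.
v=11: a=11^0·(≡10), b=11^1·(≡8) mod 11; (10|11)=-1, (8|11)=-1; (−1)^{0·1·5}·(-1)^1·(-1)^0 = -1.
v=3: a=3^-2·(≡2), b=3^-1·(≡2) mod 3; (2|3)=-1, (2|3)=-1; (−1)^{-2·-1·1}·(-1)^-1·(-1)^-2 = -1.
v=5: a=5^1·(≡3), b=5^-2·(≡2) mod 5; (3|5)=-1, (2|5)=-1; (−1)^{1·-2·2}·(-1)^-2·(-1)^1 = -1.
v=∞: 35 > 0 and -24123 < 0  ⇒  (a,b)_∞ = +1.
v=7: a=7^1·(≡5), b=7^0·(≡3) mod 7; (5|7)=-1, (3|7)=-1; (−1)^{1·0·3}·(-1)^0·(-1)^1 = -1.
v=13: a=13^2·(≡10), b=13^0·(≡8) mod 13; (10|13)=+1, (8|13)=-1; (−1)^{2·0·6}·(+1)^0·(-1)^2 = +1.
(35, -24123 / ℚ) ramifies at {3, 5, 7, 11}: a division algebra.

[3, 5, 7, 11]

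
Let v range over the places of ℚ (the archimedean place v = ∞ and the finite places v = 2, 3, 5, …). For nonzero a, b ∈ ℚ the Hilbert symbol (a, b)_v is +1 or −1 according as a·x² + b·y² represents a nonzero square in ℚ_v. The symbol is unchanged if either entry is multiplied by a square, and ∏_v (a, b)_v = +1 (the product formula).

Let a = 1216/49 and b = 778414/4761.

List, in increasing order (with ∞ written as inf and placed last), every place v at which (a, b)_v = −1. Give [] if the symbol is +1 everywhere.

[19, 47]

Mod squares: a ≡ 19, b ≡ 94. Check v ∈ {∞, 2, 3, 7, 13, 19, 23, 47}.
v=19: a=19^1·(≡11), b=19^0·(≡2) mod 19; (11|19)=+1, (2|19)=-1; (−1)^{1·0·9}·(+1)^0·(-1)^1 = -1.
v=3: a=3^0·(≡1), b=3^-2·(≡1) mod 3; (1|3)=+1, (1|3)=+1; (−1)^{0·-2·1}·(+1)^-2·(+1)^0 = +1.
v=47: a=47^0·(≡44), b=47^1·(≡8) mod 47; (44|47)=-1, (8|47)=+1; (−1)^{0·1·23}·(-1)^1·(+1)^0 = -1.
v=∞: 19 > 0 and 94 > 0  ⇒  (a,b)_∞ = +1.
v=13: a=13^0·(≡2), b=13^2·(≡10) mod 13; (2|13)=-1, (10|13)=+1; (−1)^{0·2·6}·(-1)^2·(+1)^0 = +1.
v=23: a=23^0·(≡22), b=23^-2·(≡13) mod 23; (22|23)=-1, (13|23)=+1; (−1)^{0·-2·11}·(-1)^-2·(+1)^0 = +1.
v=7: a=7^-2·(≡5), b=7^2·(≡3) mod 7; (5|7)=-1, (3|7)=-1; (−1)^{-2·2·3}·(-1)^2·(-1)^-2 = +1.
v=2: v_2(a)=6, v_2(b)=1; units ≡ 3, 7 (mod 8); ε·ε+αω+βω = 1·1+6·0+1·1 ≡ 0  ⇒  (a,b)_2 = +1.
|Ram(19, 94)| = 2, even; anisotropic at {19, 47}.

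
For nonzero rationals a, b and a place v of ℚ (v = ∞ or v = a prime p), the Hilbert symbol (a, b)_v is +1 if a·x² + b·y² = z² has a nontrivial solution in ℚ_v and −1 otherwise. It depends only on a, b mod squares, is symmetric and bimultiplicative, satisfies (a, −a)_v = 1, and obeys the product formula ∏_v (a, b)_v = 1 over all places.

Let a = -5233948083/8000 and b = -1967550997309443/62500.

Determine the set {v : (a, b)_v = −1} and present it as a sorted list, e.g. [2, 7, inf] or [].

[5, 7, 13, inf]

(a, b) ≡ (-15, -1547) mod (ℚ^×)²; places V = {2, 3, 5, 7, 13, 17, ∞}.
(a,b)_2: α=-6, β=-2; u≡1, v≡5 (mod 8); ε(u)ε(v)=0·0, αω(v)=-6·1, βω(u)=-2·0; sum ≡ 0  ⇒  +1.
(a,b)_5: α=-3, u≡3; β=-6, v≡3 (mod 5); (3|5)=-1, (3|5)=-1; sign (−1)^0·-1^-6·-1^-3 = -1.
(a,b)_7: α=2, u≡6; β=3, v≡5 (mod 7); (6|7)=-1, (5|7)=-1; sign (−1)^0·-1^3·-1^2 = -1.
(a,b)_3: α=7, u≡1; β=12, v≡1 (mod 3); (1|3)=+1, (1|3)=+1; sign (−1)^0·+1^12·+1^7 = +1.
(a,b)_17: α=2, u≡8; β=3, v≡11 (mod 17); (8|17)=+1, (11|17)=-1; sign (−1)^0·+1^3·-1^2 = +1.
(a,b)_13: α=2, u≡8; β=3, v≡2 (mod 13); (8|13)=-1, (2|13)=-1; sign (−1)^0·-1^3·-1^2 = -1.
(a,b)_∞: sgn(-15)=−, sgn(-1547)=−, so -1.
(-15, -1547 / ℚ) ramifies at {5, 7, 13, ∞}: a division algebra.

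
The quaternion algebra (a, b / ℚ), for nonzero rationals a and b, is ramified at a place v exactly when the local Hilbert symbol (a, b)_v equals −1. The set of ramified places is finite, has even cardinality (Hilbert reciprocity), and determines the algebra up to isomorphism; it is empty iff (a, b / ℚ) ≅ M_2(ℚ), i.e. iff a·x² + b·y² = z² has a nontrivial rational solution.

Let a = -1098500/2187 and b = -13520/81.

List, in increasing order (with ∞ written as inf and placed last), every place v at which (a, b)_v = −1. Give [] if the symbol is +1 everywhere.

Mod squares: a ≡ -195, b ≡ -5. Check v ∈ {∞, 2, 3, 5, 13}.
v=13: a=13^3·(≡11), b=13^2·(≡8) mod 13; (11|13)=-1, (8|13)=-1; (−1)^{3·2·6}·(-1)^2·(-1)^3 = -1.
v=3: a=3^-7·(≡1), b=3^-4·(≡1) mod 3; (1|3)=+1, (1|3)=+1; (−1)^{-7·-4·1}·(+1)^-4·(+1)^-7 = +1.
v=5: a=5^3·(≡1), b=5^1·(≡1) mod 5; (1|5)=+1, (1|5)=+1; (−1)^{3·1·2}·(+1)^1·(+1)^3 = +1.
v=2: v_2(a)=2, v_2(b)=4; units ≡ 5, 3 (mod 8); ε·ε+αω+βω = 0·1+2·1+4·1 ≡ 0  ⇒  (a,b)_2 = +1.
v=∞: -195 < 0 and -5 < 0  ⇒  (a,b)_∞ = -1.
(-195, -5 / ℚ) ramifies at {13, ∞}: a division algebra.

[13, inf]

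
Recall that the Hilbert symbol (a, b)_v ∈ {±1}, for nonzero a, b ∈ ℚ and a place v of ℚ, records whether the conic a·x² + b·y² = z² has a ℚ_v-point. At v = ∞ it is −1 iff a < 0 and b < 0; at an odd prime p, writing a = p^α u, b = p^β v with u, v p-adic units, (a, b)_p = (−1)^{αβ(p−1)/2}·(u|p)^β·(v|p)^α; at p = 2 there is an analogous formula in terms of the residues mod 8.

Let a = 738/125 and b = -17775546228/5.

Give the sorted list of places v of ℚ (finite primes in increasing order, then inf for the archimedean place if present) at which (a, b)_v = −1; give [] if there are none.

[3, 23]

Mod squares: a ≡ 410, b ≡ -163185. Check v ∈ {∞, 2, 3, 5, 11, 23, 41, 43}.
v=41: a=41^1·(≡9), b=41^2·(≡9) mod 41; (9|41)=+1, (9|41)=+1; (−1)^{1·2·20}·(+1)^2·(+1)^1 = +1.
v=23: a=23^0·(≡14), b=23^1·(≡1) mod 23; (14|23)=-1, (1|23)=+1; (−1)^{0·1·11}·(-1)^1·(+1)^0 = -1.
v=3: a=3^2·(≡2), b=3^5·(≡1) mod 3; (2|3)=-1, (1|3)=+1; (−1)^{2·5·1}·(-1)^5·(+1)^2 = -1.
v=5: a=5^-3·(≡3), b=5^-1·(≡2) mod 5; (3|5)=-1, (2|5)=-1; (−1)^{-3·-1·2}·(-1)^-1·(-1)^-3 = +1.
v=2: v_2(a)=1, v_2(b)=2; units ≡ 5, 7 (mod 8); ε·ε+αω+βω = 0·1+1·0+2·1 ≡ 0  ⇒  (a,b)_2 = +1.
v=43: a=43^0·(≡9), b=43^1·(≡18) mod 43; (9|43)=+1, (18|43)=-1; (−1)^{0·1·21}·(+1)^1·(-1)^0 = +1.
v=11: a=11^0·(≡3), b=11^1·(≡5) mod 11; (3|11)=+1, (5|11)=+1; (−1)^{0·1·5}·(+1)^1·(+1)^0 = +1.
v=∞: 410 > 0 and -163185 < 0  ⇒  (a,b)_∞ = +1.
Ram(410, -163185) = {3, 23}; no ℚ_3-point on the conic.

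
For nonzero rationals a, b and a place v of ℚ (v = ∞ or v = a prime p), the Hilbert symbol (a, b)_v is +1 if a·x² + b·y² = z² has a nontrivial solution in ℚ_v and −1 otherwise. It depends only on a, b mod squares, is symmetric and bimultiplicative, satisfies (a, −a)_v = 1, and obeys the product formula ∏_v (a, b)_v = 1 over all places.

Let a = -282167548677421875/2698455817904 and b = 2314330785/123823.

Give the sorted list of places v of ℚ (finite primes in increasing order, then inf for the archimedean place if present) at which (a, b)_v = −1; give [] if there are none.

Mod squares: a ≡ -2145, b ≡ 455. Check v ∈ {∞, 2, 3, 5, 7, 11, 13, 17, 19}.
v=∞: -2145 < 0 and 455 > 0  ⇒  (a,b)_∞ = +1.
v=5: a=5^7·(≡1), b=5^1·(≡4) mod 5; (1|5)=+1, (4|5)=+1; (−1)^{7·1·2}·(+1)^1·(+1)^7 = +1.
v=7: a=7^-6·(≡4), b=7^-3·(≡1) mod 7; (4|7)=+1, (1|7)=+1; (−1)^{-6·-3·3}·(+1)^-3·(+1)^-6 = +1.
v=19: a=19^-4·(≡14), b=19^-2·(≡8) mod 19; (14|19)=-1, (8|19)=-1; (−1)^{-4·-2·9}·(-1)^-2·(-1)^-4 = +1.
v=17: a=17^4·(≡11), b=17^2·(≡8) mod 17; (11|17)=-1, (8|17)=+1; (−1)^{4·2·8}·(-1)^2·(+1)^4 = +1.
v=11: a=11^-1·(≡9), b=11^0·(≡9) mod 11; (9|11)=+1, (9|11)=+1; (−1)^{-1·0·5}·(+1)^0·(+1)^-1 = +1.
v=2: v_2(a)=-4, v_2(b)=0; units ≡ 7, 7 (mod 8); ε·ε+αω+βω = 1·1+-4·0+0·0 ≡ 1  ⇒  (a,b)_2 = -1.
v=13: a=13^3·(≡3), b=13^3·(≡12) mod 13; (3|13)=+1, (12|13)=+1; (−1)^{3·3·6}·(+1)^3·(+1)^3 = +1.
v=3: a=3^9·(≡2), b=3^6·(≡2) mod 3; (2|3)=-1, (2|3)=-1; (−1)^{9·6·1}·(-1)^6·(-1)^9 = -1.
|Ram(-2145, 455)| = 2, even; anisotropic at {2, 3}.

[2, 3]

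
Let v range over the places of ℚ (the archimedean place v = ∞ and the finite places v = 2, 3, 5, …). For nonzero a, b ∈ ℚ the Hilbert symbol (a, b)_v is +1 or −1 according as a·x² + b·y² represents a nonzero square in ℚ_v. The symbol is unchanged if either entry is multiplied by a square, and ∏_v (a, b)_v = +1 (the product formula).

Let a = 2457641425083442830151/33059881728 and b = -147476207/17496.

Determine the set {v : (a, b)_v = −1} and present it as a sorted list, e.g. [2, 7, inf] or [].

[2, 31]

(a, b) ≡ (1173, -3162) mod (ℚ^×)²; places V = {2, 3, 17, 23, 31, ∞}.
(a,b)_3: α=-17, u≡1; β=-7, v≡2 (mod 3); (1|3)=+1, (2|3)=-1; sign (−1)^1·+1^-7·-1^-17 = +1.
(a,b)_∞: sgn(1173)=+, sgn(-3162)=−, so +1.
(a,b)_23: α=9, u≡5; β=4, v≡3 (mod 23); (5|23)=-1, (3|23)=+1; sign (−1)^0·-1^4·+1^9 = +1.
(a,b)_31: α=2, u≡29; β=1, v≡15 (mod 31); (29|31)=-1, (15|31)=-1; sign (−1)^0·-1^1·-1^2 = -1.
(a,b)_2: α=-8, β=-3; u≡5, v≡3 (mod 8); ε(u)ε(v)=0·1, αω(v)=-8·1, βω(u)=-3·1; sum ≡ 1  ⇒  -1.
(a,b)_17: α=5, u≡16; β=1, v≡4 (mod 17); (16|17)=+1, (4|17)=+1; sign (−1)^0·+1^1·+1^5 = +1.
(1173, -3162 / ℚ) ramifies at {2, 31}: a division algebra.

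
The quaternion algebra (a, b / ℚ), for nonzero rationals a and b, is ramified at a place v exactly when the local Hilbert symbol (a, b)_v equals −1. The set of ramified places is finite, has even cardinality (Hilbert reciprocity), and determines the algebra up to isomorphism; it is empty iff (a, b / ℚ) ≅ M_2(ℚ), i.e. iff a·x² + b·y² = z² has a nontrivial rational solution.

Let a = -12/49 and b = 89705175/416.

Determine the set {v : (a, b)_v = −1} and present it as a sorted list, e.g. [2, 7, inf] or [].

[2, 17]

(a, b) ≡ (-3, 176358) mod (ℚ^×)²; places V = {2, 3, 5, 7, 13, 17, 19, 23, ∞}.
(a,b)_13: α=0, u≡4; β=-1, v≡11 (mod 13); (4|13)=+1, (11|13)=-1; sign (−1)^0·+1^-1·-1^0 = +1.
(a,b)_5: α=0, u≡2; β=2, v≡2 (mod 5); (2|5)=-1, (2|5)=-1; sign (−1)^0·-1^2·-1^0 = +1.
(a,b)_7: α=-2, u≡2; β=1, v≡2 (mod 7); (2|7)=+1, (2|7)=+1; sign (−1)^0·+1^1·+1^-2 = +1.
(a,b)_17: α=0, u≡6; β=1, v≡16 (mod 17); (6|17)=-1, (16|17)=+1; sign (−1)^0·-1^1·+1^0 = -1.
(a,b)_23: α=0, u≡19; β=2, v≡21 (mod 23); (19|23)=-1, (21|23)=-1; sign (−1)^0·-1^2·-1^0 = +1.
(a,b)_3: α=1, u≡2; β=1, v≡1 (mod 3); (2|3)=-1, (1|3)=+1; sign (−1)^1·-1^1·+1^1 = +1.
(a,b)_2: α=2, β=-5; u≡5, v≡3 (mod 8); ε(u)ε(v)=0·1, αω(v)=2·1, βω(u)=-5·1; sum ≡ 1  ⇒  -1.
(a,b)_∞: sgn(-3)=−, sgn(176358)=+, so +1.
(a,b)_19: α=0, u≡11; β=1, v≡2 (mod 19); (11|19)=+1, (2|19)=-1; sign (−1)^0·+1^1·-1^0 = +1.
|Ram(-3, 176358)| = 2, even; anisotropic at {2, 17}.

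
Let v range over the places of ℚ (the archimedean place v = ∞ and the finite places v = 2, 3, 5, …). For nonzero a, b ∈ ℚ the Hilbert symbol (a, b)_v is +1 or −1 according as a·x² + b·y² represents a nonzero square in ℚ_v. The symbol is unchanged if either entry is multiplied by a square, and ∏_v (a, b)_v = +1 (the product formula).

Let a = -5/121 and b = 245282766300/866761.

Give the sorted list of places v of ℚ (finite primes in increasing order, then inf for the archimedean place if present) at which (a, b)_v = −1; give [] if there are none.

[2, 5, 13, 31]

(a, b) ≡ (-5, 27807) mod (ℚ^×)²; places V = {2, 3, 5, 7, 11, 13, 19, 23, 31, ∞}.
(a,b)_5: α=1, u≡4; β=2, v≡2 (mod 5); (4|5)=+1, (2|5)=-1; sign (−1)^0·+1^2·-1^1 = -1.
(a,b)_7: α=0, u≡1; β=-4, v≡3 (mod 7); (1|7)=+1, (3|7)=-1; sign (−1)^0·+1^-4·-1^0 = +1.
(a,b)_∞: sgn(-5)=−, sgn(27807)=+, so +1.
(a,b)_2: α=0, β=2; u≡3, v≡7 (mod 8); ε(u)ε(v)=1·1, αω(v)=0·0, βω(u)=2·1; sum ≡ 1  ⇒  -1.
(a,b)_11: α=-2, u≡6; β=2, v≡6 (mod 11); (6|11)=-1, (6|11)=-1; sign (−1)^0·-1^2·-1^-2 = +1.
(a,b)_23: α=0, u≡3; β=1, v≡8 (mod 23); (3|23)=+1, (8|23)=+1; sign (−1)^0·+1^1·+1^0 = +1.
(a,b)_13: α=0, u≡2; β=1, v≡8 (mod 13); (2|13)=-1, (8|13)=-1; sign (−1)^0·-1^1·-1^0 = -1.
(a,b)_19: α=0, u≡2; β=-2, v≡8 (mod 19); (2|19)=-1, (8|19)=-1; sign (−1)^0·-1^-2·-1^0 = +1.
(a,b)_3: α=0, u≡1; β=7, v≡2 (mod 3); (1|3)=+1, (2|3)=-1; sign (−1)^0·+1^7·-1^0 = +1.
(a,b)_31: α=0, u≡12; β=1, v≡21 (mod 31); (12|31)=-1, (21|31)=-1; sign (−1)^0·-1^1·-1^0 = -1.
Ram(-5, 27807) = {2, 5, 13, 31}; no ℚ_2-point on the conic.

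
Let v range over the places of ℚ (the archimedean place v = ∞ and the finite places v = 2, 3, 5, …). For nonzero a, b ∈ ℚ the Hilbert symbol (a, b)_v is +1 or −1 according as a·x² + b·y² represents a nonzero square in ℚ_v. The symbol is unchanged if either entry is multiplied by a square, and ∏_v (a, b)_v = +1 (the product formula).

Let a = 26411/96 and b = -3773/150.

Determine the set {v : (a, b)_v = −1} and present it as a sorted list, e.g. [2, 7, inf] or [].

[7, 11]

(a, b) ≡ (66, -462) mod (ℚ^×)²; places V = {2, 3, 5, 7, 11, ∞}.
(a,b)_2: α=-5, β=-1; u≡1, v≡1 (mod 8); ε(u)ε(v)=0·0, αω(v)=-5·0, βω(u)=-1·0; sum ≡ 0  ⇒  +1.
(a,b)_3: α=-1, u≡1; β=-1, v≡2 (mod 3); (1|3)=+1, (2|3)=-1; sign (−1)^1·+1^-1·-1^-1 = +1.
(a,b)_5: α=0, u≡1; β=-2, v≡2 (mod 5); (1|5)=+1, (2|5)=-1; sign (−1)^0·+1^-2·-1^0 = +1.
(a,b)_7: α=4, u≡5; β=3, v≡1 (mod 7); (5|7)=-1, (1|7)=+1; sign (−1)^0·-1^3·+1^4 = -1.
(a,b)_∞: sgn(66)=+, sgn(-462)=−, so +1.
(a,b)_11: α=1, u≡10; β=1, v≡6 (mod 11); (10|11)=-1, (6|11)=-1; sign (−1)^1·-1^1·-1^1 = -1.
Ram(66, -462) = {7, 11}; no ℚ_7-point on the conic.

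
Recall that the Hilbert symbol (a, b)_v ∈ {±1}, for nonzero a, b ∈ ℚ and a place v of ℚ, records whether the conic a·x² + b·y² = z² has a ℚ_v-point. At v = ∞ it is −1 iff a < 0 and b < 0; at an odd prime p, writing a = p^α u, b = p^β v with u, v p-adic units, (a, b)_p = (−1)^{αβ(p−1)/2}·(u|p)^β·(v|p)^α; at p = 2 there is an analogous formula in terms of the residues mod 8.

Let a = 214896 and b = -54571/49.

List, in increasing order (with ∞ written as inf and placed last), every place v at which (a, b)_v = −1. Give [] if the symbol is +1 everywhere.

(a, b) ≡ (111, -451) mod (ℚ^×)²; places V = {2, 3, 7, 11, 37, 41, ∞}.
(a,b)_7: α=0, u≡3; β=-2, v≡1 (mod 7); (3|7)=-1, (1|7)=+1; sign (−1)^0·-1^-2·+1^0 = +1.
(a,b)_3: α=1, u≡1; β=0, v≡2 (mod 3); (1|3)=+1, (2|3)=-1; sign (−1)^0·+1^0·-1^1 = -1.
(a,b)_∞: sgn(111)=+, sgn(-451)=−, so +1.
(a,b)_41: α=0, u≡15; β=1, v≡13 (mod 41); (15|41)=-1, (13|41)=-1; sign (−1)^0·-1^1·-1^0 = -1.
(a,b)_11: α=2, u≡5; β=3, v≡5 (mod 11); (5|11)=+1, (5|11)=+1; sign (−1)^0·+1^3·+1^2 = +1.
(a,b)_37: α=1, u≡36; β=0, v≡25 (mod 37); (36|37)=+1, (25|37)=+1; sign (−1)^0·+1^0·+1^1 = +1.
(a,b)_2: α=4, β=0; u≡7, v≡5 (mod 8); ε(u)ε(v)=1·0, αω(v)=4·1, βω(u)=0·0; sum ≡ 0  ⇒  +1.
(111, -451 / ℚ) ramifies at {3, 41}: a division algebra.

[3, 41]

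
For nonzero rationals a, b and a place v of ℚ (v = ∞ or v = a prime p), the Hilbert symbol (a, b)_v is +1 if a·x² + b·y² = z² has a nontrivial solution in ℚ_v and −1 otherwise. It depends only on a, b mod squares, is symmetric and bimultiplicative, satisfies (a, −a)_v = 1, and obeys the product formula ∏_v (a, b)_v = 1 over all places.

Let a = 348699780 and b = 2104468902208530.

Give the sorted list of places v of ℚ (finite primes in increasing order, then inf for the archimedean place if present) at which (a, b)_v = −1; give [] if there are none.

Mod squares: a ≡ 9686105, b ≡ 130. Check v ∈ {∞, 2, 3, 5, 11, 13, 19, 23, 31}.
v=5: a=5^1·(≡1), b=5^1·(≡1) mod 5; (1|5)=+1, (1|5)=+1; (−1)^{1·1·2}·(+1)^1·(+1)^1 = +1.
v=∞: 9686105 > 0 and 130 > 0  ⇒  (a,b)_∞ = +1.
v=23: a=23^1·(≡19), b=23^2·(≡7) mod 23; (19|23)=-1, (7|23)=-1; (−1)^{1·2·11}·(-1)^2·(-1)^1 = -1.
v=3: a=3^2·(≡2), b=3^6·(≡1) mod 3; (2|3)=-1, (1|3)=+1; (−1)^{2·6·1}·(-1)^6·(+1)^2 = +1.
v=19: a=19^1·(≡7), b=19^2·(≡6) mod 19; (7|19)=+1, (6|19)=+1; (−1)^{1·2·9}·(+1)^2·(+1)^1 = +1.
v=11: a=11^1·(≡4), b=11^2·(≡4) mod 11; (4|11)=+1, (4|11)=+1; (−1)^{1·2·5}·(+1)^2·(+1)^1 = +1.
v=2: v_2(a)=2, v_2(b)=1; units ≡ 1, 1 (mod 8); ε·ε+αω+βω = 0·0+2·0+1·0 ≡ 0  ⇒  (a,b)_2 = +1.
v=31: a=31^1·(≡30), b=31^2·(≡12) mod 31; (30|31)=-1, (12|31)=-1; (−1)^{1·2·15}·(-1)^2·(-1)^1 = -1.
v=13: a=13^1·(≡4), b=13^1·(≡1) mod 13; (4|13)=+1, (1|13)=+1; (−1)^{1·1·6}·(+1)^1·(+1)^1 = +1.
|Ram(9686105, 130)| = 2, even; anisotropic at {23, 31}.

[23, 31]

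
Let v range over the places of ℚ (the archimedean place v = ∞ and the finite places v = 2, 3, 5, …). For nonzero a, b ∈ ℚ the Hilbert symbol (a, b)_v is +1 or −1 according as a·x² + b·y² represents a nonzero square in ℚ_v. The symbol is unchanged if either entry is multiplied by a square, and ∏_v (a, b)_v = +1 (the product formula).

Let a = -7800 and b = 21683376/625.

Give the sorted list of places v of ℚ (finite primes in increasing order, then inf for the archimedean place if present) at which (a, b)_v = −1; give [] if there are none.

[2, 3, 11, 13]

Mod squares: a ≡ -78, b ≡ 11. Check v ∈ {∞, 2, 3, 5, 11, 13}.
v=∞: -78 < 0 and 11 > 0  ⇒  (a,b)_∞ = +1.
v=11: a=11^0·(≡10), b=11^1·(≡3) mod 11; (10|11)=-1, (3|11)=+1; (−1)^{0·1·5}·(-1)^1·(+1)^0 = -1.
v=5: a=5^2·(≡3), b=5^-4·(≡1) mod 5; (3|5)=-1, (1|5)=+1; (−1)^{2·-4·2}·(-1)^-4·(+1)^2 = +1.
v=3: a=3^1·(≡1), b=3^6·(≡2) mod 3; (1|3)=+1, (2|3)=-1; (−1)^{1·6·1}·(+1)^6·(-1)^1 = -1.
v=2: v_2(a)=3, v_2(b)=4; units ≡ 1, 3 (mod 8); ε·ε+αω+βω = 0·1+3·1+4·0 ≡ 1  ⇒  (a,b)_2 = -1.
v=13: a=13^1·(≡11), b=13^2·(≡7) mod 13; (11|13)=-1, (7|13)=-1; (−1)^{1·2·6}·(-1)^2·(-1)^1 = -1.
|Ram(-78, 11)| = 4, even; anisotropic at {2, 3, 11, 13}.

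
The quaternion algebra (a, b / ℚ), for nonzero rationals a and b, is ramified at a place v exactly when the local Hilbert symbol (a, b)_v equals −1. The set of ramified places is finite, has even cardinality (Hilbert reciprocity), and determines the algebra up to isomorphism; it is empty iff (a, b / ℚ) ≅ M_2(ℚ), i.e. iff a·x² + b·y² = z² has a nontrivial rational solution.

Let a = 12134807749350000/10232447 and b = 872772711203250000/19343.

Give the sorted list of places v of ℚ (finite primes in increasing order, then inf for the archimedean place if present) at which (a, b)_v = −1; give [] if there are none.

[13, 17]

(a, b) ≡ (345, 167739) mod (ℚ^×)²; places V = {2, 3, 5, 11, 13, 17, 23, 29, ∞}.
(a,b)_5: α=5, u≡1; β=6, v≡1 (mod 5); (1|5)=+1, (1|5)=+1; sign (−1)^0·+1^6·+1^5 = +1.
(a,b)_2: α=4, β=4; u≡1, v≡3 (mod 8); ε(u)ε(v)=0·1, αω(v)=4·1, βω(u)=4·0; sum ≡ 0  ⇒  +1.
(a,b)_11: α=2, u≡4; β=3, v≡5 (mod 11); (4|11)=+1, (5|11)=+1; sign (−1)^0·+1^3·+1^2 = +1.
(a,b)_29: α=-2, u≡26; β=-2, v≡11 (mod 29); (26|29)=-1, (11|29)=-1; sign (−1)^0·-1^-2·-1^-2 = +1.
(a,b)_23: α=-3, u≡21; β=-1, v≡3 (mod 23); (21|23)=-1, (3|23)=+1; sign (−1)^1·-1^-1·+1^-3 = +1.
(a,b)_∞: sgn(345)=+, sgn(167739)=+, so +1.
(a,b)_3: α=5, u≡1; β=5, v≡2 (mod 3); (1|3)=+1, (2|3)=-1; sign (−1)^1·+1^5·-1^5 = +1.
(a,b)_17: α=2, u≡12; β=3, v≡10 (mod 17); (12|17)=-1, (10|17)=-1; sign (−1)^0·-1^3·-1^2 = -1.
(a,b)_13: α=4, u≡2; β=3, v≡8 (mod 13); (2|13)=-1, (8|13)=-1; sign (−1)^0·-1^3·-1^4 = -1.
|Ram(345, 167739)| = 2, even; anisotropic at {13, 17}.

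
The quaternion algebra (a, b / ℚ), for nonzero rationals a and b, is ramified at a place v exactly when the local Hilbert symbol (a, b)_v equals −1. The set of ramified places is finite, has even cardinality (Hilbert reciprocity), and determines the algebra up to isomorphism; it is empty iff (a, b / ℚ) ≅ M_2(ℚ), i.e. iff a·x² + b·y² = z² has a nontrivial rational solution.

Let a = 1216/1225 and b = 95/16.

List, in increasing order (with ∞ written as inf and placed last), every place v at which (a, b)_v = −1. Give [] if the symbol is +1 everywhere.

[2, 19]

Mod squares: a ≡ 19, b ≡ 95. Check v ∈ {∞, 2, 5, 7, 19}.
v=∞: 19 > 0 and 95 > 0  ⇒  (a,b)_∞ = +1.
v=2: v_2(a)=6, v_2(b)=-4; units ≡ 3, 7 (mod 8); ε·ε+αω+βω = 1·1+6·0+-4·1 ≡ 1  ⇒  (a,b)_2 = -1.
v=19: a=19^1·(≡5), b=19^1·(≡11) mod 19; (5|19)=+1, (11|19)=+1; (−1)^{1·1·9}·(+1)^1·(+1)^1 = -1.
v=7: a=7^-2·(≡3), b=7^0·(≡2) mod 7; (3|7)=-1, (2|7)=+1; (−1)^{-2·0·3}·(-1)^0·(+1)^-2 = +1.
v=5: a=5^-2·(≡4), b=5^1·(≡4) mod 5; (4|5)=+1, (4|5)=+1; (−1)^{-2·1·2}·(+1)^1·(+1)^-2 = +1.
|Ram(19, 95)| = 2, even; anisotropic at {2, 19}.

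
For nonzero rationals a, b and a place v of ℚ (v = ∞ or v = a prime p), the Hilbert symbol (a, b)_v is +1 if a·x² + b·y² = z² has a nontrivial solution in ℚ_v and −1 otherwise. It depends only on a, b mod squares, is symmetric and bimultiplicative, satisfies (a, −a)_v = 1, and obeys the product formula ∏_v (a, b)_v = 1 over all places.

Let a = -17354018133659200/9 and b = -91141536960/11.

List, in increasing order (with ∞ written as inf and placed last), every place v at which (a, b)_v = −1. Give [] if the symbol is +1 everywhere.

(a, b) ≡ (-2737, -1265) mod (ℚ^×)²; places V = {2, 3, 5, 7, 11, 17, 23, ∞}.
(a,b)_23: α=5, u≡20; β=3, v≡20 (mod 23); (20|23)=-1, (20|23)=-1; sign (−1)^1·-1^3·-1^5 = -1.
(a,b)_11: α=0, u≡2; β=-1, v≡10 (mod 11); (2|11)=-1, (10|11)=-1; sign (−1)^0·-1^-1·-1^0 = -1.
(a,b)_7: α=3, u≡1; β=0, v≡4 (mod 7); (1|7)=+1, (4|7)=+1; sign (−1)^0·+1^0·+1^3 = +1.
(a,b)_17: α=3, u≡1; β=2, v≡7 (mod 17); (1|17)=+1, (7|17)=-1; sign (−1)^0·+1^2·-1^3 = -1.
(a,b)_∞: sgn(-2737)=−, sgn(-1265)=−, so -1.
(a,b)_5: α=2, u≡3; β=1, v≡3 (mod 5); (3|5)=-1, (3|5)=-1; sign (−1)^0·-1^1·-1^2 = -1.
(a,b)_3: α=-2, u≡2; β=4, v≡1 (mod 3); (2|3)=-1, (1|3)=+1; sign (−1)^0·-1^4·+1^-2 = +1.
(a,b)_2: α=6, β=6; u≡7, v≡7 (mod 8); ε(u)ε(v)=1·1, αω(v)=6·0, βω(u)=6·0; sum ≡ 1  ⇒  -1.
|Ram(-2737, -1265)| = 6, even; anisotropic at {2, 5, 11, 17, 23, ∞}.

[2, 5, 11, 17, 23, inf]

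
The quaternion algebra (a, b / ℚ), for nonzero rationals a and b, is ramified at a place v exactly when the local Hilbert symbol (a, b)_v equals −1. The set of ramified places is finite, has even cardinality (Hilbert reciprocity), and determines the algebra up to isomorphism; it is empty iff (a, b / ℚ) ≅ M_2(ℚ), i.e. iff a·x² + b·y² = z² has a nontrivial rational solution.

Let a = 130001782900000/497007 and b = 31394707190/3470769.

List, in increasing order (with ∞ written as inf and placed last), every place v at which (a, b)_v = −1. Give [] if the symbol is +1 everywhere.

[5, 19, 29, 31]

(a, b) ≡ (2471108270, 5510) mod (ℚ^×)²; places V = {2, 3, 5, 7, 11, 17, 19, 23, 29, 31, 37, ∞}.
(a,b)_37: α=1, u≡29; β=0, v≡33 (mod 37); (29|37)=-1, (33|37)=+1; sign (−1)^0·-1^0·+1^1 = +1.
(a,b)_29: α=1, u≡19; β=1, v≡1 (mod 29); (19|29)=-1, (1|29)=+1; sign (−1)^0·-1^1·+1^1 = -1.
(a,b)_11: α=2, u≡3; β=2, v≡7 (mod 11); (3|11)=+1, (7|11)=-1; sign (−1)^0·+1^2·-1^2 = +1.
(a,b)_19: α=1, u≡1; β=1, v≡17 (mod 19); (1|19)=+1, (17|19)=+1; sign (−1)^1·+1^1·+1^1 = -1.
(a,b)_31: α=1, u≡5; β=2, v≡17 (mod 31); (5|31)=+1, (17|31)=-1; sign (−1)^0·+1^2·-1^1 = -1.
(a,b)_3: α=-2, u≡2; β=-8, v≡2 (mod 3); (2|3)=-1, (2|3)=-1; sign (−1)^0·-1^-8·-1^-2 = +1.
(a,b)_17: α=1, u≡5; β=0, v≡2 (mod 17); (5|17)=-1, (2|17)=+1; sign (−1)^0·-1^0·+1^1 = +1.
(a,b)_5: α=5, u≡4; β=1, v≡2 (mod 5); (4|5)=+1, (2|5)=-1; sign (−1)^0·+1^1·-1^5 = -1.
(a,b)_23: α=-1, u≡13; β=-2, v≡12 (mod 23); (13|23)=+1, (12|23)=+1; sign (−1)^0·+1^-2·+1^-1 = +1.
(a,b)_∞: sgn(2471108270)=+, sgn(5510)=+, so +1.
(a,b)_2: α=5, β=1; u≡7, v≡3 (mod 8); ε(u)ε(v)=1·1, αω(v)=5·1, βω(u)=1·0; sum ≡ 0  ⇒  +1.
(a,b)_7: α=-4, u≡1; β=2, v≡4 (mod 7); (1|7)=+1, (4|7)=+1; sign (−1)^0·+1^2·+1^-4 = +1.
(2471108270, 5510 / ℚ) ramifies at {5, 19, 29, 31}: a division algebra.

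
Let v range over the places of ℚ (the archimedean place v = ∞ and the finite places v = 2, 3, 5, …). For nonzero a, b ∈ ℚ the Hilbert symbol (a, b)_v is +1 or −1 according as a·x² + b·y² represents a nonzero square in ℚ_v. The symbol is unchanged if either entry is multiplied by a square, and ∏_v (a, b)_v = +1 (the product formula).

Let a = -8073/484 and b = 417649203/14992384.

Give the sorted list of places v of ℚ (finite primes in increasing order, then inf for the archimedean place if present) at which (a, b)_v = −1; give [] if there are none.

[2, 3]

Mod squares: a ≡ -897, b ≡ 3. Check v ∈ {∞, 2, 3, 11, 13, 19, 23}.
v=∞: -897 < 0 and 3 > 0  ⇒  (a,b)_∞ = +1.
v=2: v_2(a)=-2, v_2(b)=-10; units ≡ 7, 3 (mod 8); ε·ε+αω+βω = 1·1+-2·1+-10·0 ≡ 1  ⇒  (a,b)_2 = -1.
v=19: a=19^0·(≡15), b=19^2·(≡2) mod 19; (15|19)=-1, (2|19)=-1; (−1)^{0·2·9}·(-1)^2·(-1)^0 = +1.
v=23: a=23^1·(≡17), b=23^2·(≡12) mod 23; (17|23)=-1, (12|23)=+1; (−1)^{1·2·11}·(-1)^2·(+1)^1 = +1.
v=13: a=13^1·(≡1), b=13^0·(≡9) mod 13; (1|13)=+1, (9|13)=+1; (−1)^{1·0·6}·(+1)^0·(+1)^1 = +1.
v=11: a=11^-2·(≡3), b=11^-4·(≡4) mod 11; (3|11)=+1, (4|11)=+1; (−1)^{-2·-4·5}·(+1)^-4·(+1)^-2 = +1.
v=3: a=3^3·(≡1), b=3^7·(≡1) mod 3; (1|3)=+1, (1|3)=+1; (−1)^{3·7·1}·(+1)^7·(+1)^3 = -1.
(-897, 3 / ℚ) ramifies at {2, 3}: a division algebra.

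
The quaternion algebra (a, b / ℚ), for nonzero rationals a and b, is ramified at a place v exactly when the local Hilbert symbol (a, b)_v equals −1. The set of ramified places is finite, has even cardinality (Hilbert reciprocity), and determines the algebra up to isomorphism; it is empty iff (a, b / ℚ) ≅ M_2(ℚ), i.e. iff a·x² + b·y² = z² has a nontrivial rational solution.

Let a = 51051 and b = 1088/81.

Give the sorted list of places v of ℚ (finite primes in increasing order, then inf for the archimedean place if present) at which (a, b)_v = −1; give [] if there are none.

Mod squares: a ≡ 51051, b ≡ 17. Check v ∈ {∞, 2, 3, 7, 11, 13, 17}.
v=17: a=17^1·(≡11), b=17^1·(≡1) mod 17; (11|17)=-1, (1|17)=+1; (−1)^{1·1·8}·(-1)^1·(+1)^1 = -1.
v=13: a=13^1·(≡1), b=13^0·(≡3) mod 13; (1|13)=+1, (3|13)=+1; (−1)^{1·0·6}·(+1)^0·(+1)^1 = +1.
v=2: v_2(a)=0, v_2(b)=6; units ≡ 3, 1 (mod 8); ε·ε+αω+βω = 1·0+0·0+6·1 ≡ 0  ⇒  (a,b)_2 = +1.
v=∞: 51051 > 0 and 17 > 0  ⇒  (a,b)_∞ = +1.
v=3: a=3^1·(≡1), b=3^-4·(≡2) mod 3; (1|3)=+1, (2|3)=-1; (−1)^{1·-4·1}·(+1)^-4·(-1)^1 = -1.
v=7: a=7^1·(≡6), b=7^0·(≡6) mod 7; (6|7)=-1, (6|7)=-1; (−1)^{1·0·3}·(-1)^0·(-1)^1 = -1.
v=11: a=11^1·(≡10), b=11^0·(≡8) mod 11; (10|11)=-1, (8|11)=-1; (−1)^{1·0·5}·(-1)^0·(-1)^1 = -1.
|Ram(51051, 17)| = 4, even; anisotropic at {3, 7, 11, 17}.

[3, 7, 11, 17]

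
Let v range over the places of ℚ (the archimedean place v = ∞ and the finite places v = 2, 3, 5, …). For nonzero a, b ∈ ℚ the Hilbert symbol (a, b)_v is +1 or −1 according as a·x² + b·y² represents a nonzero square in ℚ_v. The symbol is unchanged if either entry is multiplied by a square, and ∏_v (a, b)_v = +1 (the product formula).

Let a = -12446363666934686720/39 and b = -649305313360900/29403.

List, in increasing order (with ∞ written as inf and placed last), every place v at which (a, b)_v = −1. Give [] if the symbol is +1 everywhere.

Mod squares: a ≡ -1448655, b ≡ -3. Check v ∈ {∞, 2, 3, 5, 7, 11, 13, 17, 19, 23}.
v=13: a=13^-1·(≡1), b=13^0·(≡9) mod 13; (1|13)=+1, (9|13)=+1; (−1)^{-1·0·6}·(+1)^0·(+1)^-1 = +1.
v=17: a=17^3·(≡6), b=17^2·(≡11) mod 17; (6|17)=-1, (11|17)=-1; (−1)^{3·2·8}·(-1)^2·(-1)^3 = -1.
v=5: a=5^1·(≡4), b=5^2·(≡3) mod 5; (4|5)=+1, (3|5)=-1; (−1)^{1·2·2}·(+1)^2·(-1)^1 = -1.
v=19: a=19^3·(≡10), b=19^2·(≡6) mod 19; (10|19)=-1, (6|19)=+1; (−1)^{3·2·9}·(-1)^2·(+1)^3 = +1.
v=11: a=11^2·(≡1), b=11^-2·(≡2) mod 11; (1|11)=+1, (2|11)=-1; (−1)^{2·-2·5}·(+1)^-2·(-1)^2 = +1.
v=2: v_2(a)=10, v_2(b)=2; units ≡ 1, 5 (mod 8); ε·ε+αω+βω = 0·0+10·1+2·0 ≡ 0  ⇒  (a,b)_2 = +1.
v=3: a=3^-1·(≡1), b=3^-5·(≡2) mod 3; (1|3)=+1, (2|3)=-1; (−1)^{-1·-5·1}·(+1)^-5·(-1)^-1 = +1.
v=∞: -1448655 < 0 and -3 < 0  ⇒  (a,b)_∞ = -1.
v=23: a=23^3·(≡13), b=23^2·(≡22) mod 23; (13|23)=+1, (22|23)=-1; (−1)^{3·2·11}·(+1)^2·(-1)^3 = -1.
v=7: a=7^2·(≡2), b=7^6·(≡2) mod 7; (2|7)=+1, (2|7)=+1; (−1)^{2·6·3}·(+1)^6·(+1)^2 = +1.
|Ram(-1448655, -3)| = 4, even; anisotropic at {5, 17, 23, ∞}.

[5, 17, 23, inf]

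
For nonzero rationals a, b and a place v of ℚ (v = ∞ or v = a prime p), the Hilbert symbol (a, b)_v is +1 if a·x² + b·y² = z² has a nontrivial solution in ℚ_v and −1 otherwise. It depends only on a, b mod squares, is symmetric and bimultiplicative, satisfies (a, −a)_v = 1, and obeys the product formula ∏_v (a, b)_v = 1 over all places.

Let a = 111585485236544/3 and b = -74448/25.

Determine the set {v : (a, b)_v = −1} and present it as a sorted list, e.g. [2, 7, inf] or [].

Mod squares: a ≡ 161727, b ≡ -517. Check v ∈ {∞, 2, 3, 5, 11, 31, 37, 47}.
v=∞: 161727 > 0 and -517 < 0  ⇒  (a,b)_∞ = +1.
v=5: a=5^0·(≡3), b=5^-2·(≡2) mod 5; (3|5)=-1, (2|5)=-1; (−1)^{0·-2·2}·(-1)^-2·(-1)^0 = +1.
v=31: a=31^1·(≡20), b=31^0·(≡8) mod 31; (20|31)=+1, (8|31)=+1; (−1)^{1·0·15}·(+1)^0·(+1)^1 = +1.
v=11: a=11^4·(≡1), b=11^1·(≡10) mod 11; (1|11)=+1, (10|11)=-1; (−1)^{4·1·5}·(+1)^1·(-1)^4 = +1.
v=37: a=37^1·(≡2), b=37^0·(≡25) mod 37; (2|37)=-1, (25|37)=+1; (−1)^{1·0·18}·(-1)^0·(+1)^1 = +1.
v=3: a=3^-1·(≡2), b=3^2·(≡2) mod 3; (2|3)=-1, (2|3)=-1; (−1)^{-1·2·1}·(-1)^2·(-1)^-1 = -1.
v=2: v_2(a)=6, v_2(b)=4; units ≡ 7, 3 (mod 8); ε·ε+αω+βω = 1·1+6·1+4·0 ≡ 1  ⇒  (a,b)_2 = -1.
v=47: a=47^3·(≡46), b=47^1·(≡25) mod 47; (46|47)=-1, (25|47)=+1; (−1)^{3·1·23}·(-1)^1·(+1)^3 = +1.
|Ram(161727, -517)| = 2, even; anisotropic at {2, 3}.

[2, 3]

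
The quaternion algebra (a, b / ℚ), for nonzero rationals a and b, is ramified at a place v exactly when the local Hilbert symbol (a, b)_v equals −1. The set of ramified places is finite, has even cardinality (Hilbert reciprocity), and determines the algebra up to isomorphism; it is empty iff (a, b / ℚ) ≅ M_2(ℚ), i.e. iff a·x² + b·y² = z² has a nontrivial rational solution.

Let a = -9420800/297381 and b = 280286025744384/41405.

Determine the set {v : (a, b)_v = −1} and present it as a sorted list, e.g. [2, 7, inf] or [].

[5, 7, 23, 29]

Mod squares: a ≡ -483, b ≡ 145. Check v ∈ {∞, 2, 3, 5, 7, 11, 13, 17, 23, 29}.
v=13: a=13^0·(≡11), b=13^-2·(≡8) mod 13; (11|13)=-1, (8|13)=-1; (−1)^{0·-2·6}·(-1)^-2·(-1)^0 = +1.
v=29: a=29^0·(≡19), b=29^1·(≡28) mod 29; (19|29)=-1, (28|29)=+1; (−1)^{0·1·14}·(-1)^1·(+1)^0 = -1.
v=3: a=3^-1·(≡1), b=3^2·(≡1) mod 3; (1|3)=+1, (1|3)=+1; (−1)^{-1·2·1}·(+1)^2·(+1)^-1 = +1.
v=5: a=5^2·(≡3), b=5^-1·(≡4) mod 5; (3|5)=-1, (4|5)=+1; (−1)^{2·-1·2}·(-1)^-1·(+1)^2 = -1.
v=11: a=11^0·(≡1), b=11^2·(≡7) mod 11; (1|11)=+1, (7|11)=-1; (−1)^{0·2·5}·(+1)^2·(-1)^0 = +1.
v=17: a=17^-2·(≡10), b=17^0·(≡16) mod 17; (10|17)=-1, (16|17)=+1; (−1)^{-2·0·8}·(-1)^0·(+1)^-2 = +1.
v=∞: -483 < 0 and 145 > 0  ⇒  (a,b)_∞ = +1.
v=2: v_2(a)=14, v_2(b)=24; units ≡ 5, 1 (mod 8); ε·ε+αω+βω = 0·0+14·0+24·1 ≡ 0  ⇒  (a,b)_2 = +1.
v=23: a=23^1·(≡12), b=23^2·(≡20) mod 23; (12|23)=+1, (20|23)=-1; (−1)^{1·2·11}·(+1)^2·(-1)^1 = -1.
v=7: a=7^-3·(≡4), b=7^-2·(≡6) mod 7; (4|7)=+1, (6|7)=-1; (−1)^{-3·-2·3}·(+1)^-2·(-1)^-3 = -1.
Ram(-483, 145) = {5, 7, 23, 29}; no ℚ_5-point on the conic.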